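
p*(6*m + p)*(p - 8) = 6*m*p^2 - 48*m*p + p^3 - 8*p^2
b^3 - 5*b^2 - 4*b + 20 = (b - 5)*(b - 2)*(b + 2)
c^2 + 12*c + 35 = (c + 5)*(c + 7)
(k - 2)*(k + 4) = k^2 + 2*k - 8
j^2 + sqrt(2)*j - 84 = (j - 6*sqrt(2))*(j + 7*sqrt(2))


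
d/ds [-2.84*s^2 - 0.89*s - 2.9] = -5.68*s - 0.89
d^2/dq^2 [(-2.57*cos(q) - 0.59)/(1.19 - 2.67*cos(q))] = (12.371712*sin(q)^2 - 5.513984*cos(q) + 12.371712)/(19.034163*cos(q)^3 - 25.450173*cos(q)^2 + 11.342961*cos(q) - 1.685159)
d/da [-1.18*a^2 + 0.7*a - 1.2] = 0.7 - 2.36*a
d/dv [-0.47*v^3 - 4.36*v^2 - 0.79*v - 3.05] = -1.41*v^2 - 8.72*v - 0.79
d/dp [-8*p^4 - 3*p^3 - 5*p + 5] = -32*p^3 - 9*p^2 - 5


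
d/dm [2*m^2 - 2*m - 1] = 4*m - 2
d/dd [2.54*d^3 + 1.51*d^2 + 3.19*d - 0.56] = 7.62*d^2 + 3.02*d + 3.19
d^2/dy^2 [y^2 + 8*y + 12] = 2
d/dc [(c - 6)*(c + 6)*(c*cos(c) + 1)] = -c^3*sin(c) + 3*c^2*cos(c) + 36*c*sin(c) + 2*c - 36*cos(c)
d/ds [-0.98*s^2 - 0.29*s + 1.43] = -1.96*s - 0.29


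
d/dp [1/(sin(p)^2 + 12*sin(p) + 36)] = -2*cos(p)/(sin(p) + 6)^3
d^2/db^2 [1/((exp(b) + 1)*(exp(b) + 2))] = (4*exp(3*b) + 9*exp(2*b) + exp(b) - 6)*exp(b)/(exp(6*b) + 9*exp(5*b) + 33*exp(4*b) + 63*exp(3*b) + 66*exp(2*b) + 36*exp(b) + 8)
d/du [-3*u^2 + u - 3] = 1 - 6*u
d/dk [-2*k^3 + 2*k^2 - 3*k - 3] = -6*k^2 + 4*k - 3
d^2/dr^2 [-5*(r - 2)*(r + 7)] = -10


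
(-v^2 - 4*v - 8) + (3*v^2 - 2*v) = 2*v^2 - 6*v - 8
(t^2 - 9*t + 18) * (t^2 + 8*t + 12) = t^4 - t^3 - 42*t^2 + 36*t + 216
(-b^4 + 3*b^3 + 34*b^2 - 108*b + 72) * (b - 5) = -b^5 + 8*b^4 + 19*b^3 - 278*b^2 + 612*b - 360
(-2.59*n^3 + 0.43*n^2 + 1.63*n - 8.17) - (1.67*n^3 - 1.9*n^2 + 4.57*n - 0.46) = -4.26*n^3 + 2.33*n^2 - 2.94*n - 7.71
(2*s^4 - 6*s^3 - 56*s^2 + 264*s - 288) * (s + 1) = 2*s^5 - 4*s^4 - 62*s^3 + 208*s^2 - 24*s - 288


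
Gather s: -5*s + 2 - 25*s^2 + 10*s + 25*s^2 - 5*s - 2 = 0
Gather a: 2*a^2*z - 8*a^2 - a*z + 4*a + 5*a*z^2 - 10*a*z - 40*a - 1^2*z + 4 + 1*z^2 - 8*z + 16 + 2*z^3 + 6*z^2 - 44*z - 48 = a^2*(2*z - 8) + a*(5*z^2 - 11*z - 36) + 2*z^3 + 7*z^2 - 53*z - 28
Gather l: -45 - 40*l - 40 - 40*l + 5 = -80*l - 80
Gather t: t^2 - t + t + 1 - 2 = t^2 - 1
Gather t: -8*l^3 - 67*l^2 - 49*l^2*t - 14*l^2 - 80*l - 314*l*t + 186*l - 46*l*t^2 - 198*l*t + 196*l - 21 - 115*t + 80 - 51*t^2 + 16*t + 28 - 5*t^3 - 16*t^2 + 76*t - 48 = -8*l^3 - 81*l^2 + 302*l - 5*t^3 + t^2*(-46*l - 67) + t*(-49*l^2 - 512*l - 23) + 39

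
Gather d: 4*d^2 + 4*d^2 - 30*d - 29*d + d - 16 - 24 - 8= 8*d^2 - 58*d - 48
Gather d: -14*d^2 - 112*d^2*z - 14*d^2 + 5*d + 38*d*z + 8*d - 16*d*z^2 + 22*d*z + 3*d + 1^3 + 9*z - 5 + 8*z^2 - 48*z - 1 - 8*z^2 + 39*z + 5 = d^2*(-112*z - 28) + d*(-16*z^2 + 60*z + 16)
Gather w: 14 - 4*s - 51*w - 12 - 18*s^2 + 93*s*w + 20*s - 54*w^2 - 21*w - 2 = -18*s^2 + 16*s - 54*w^2 + w*(93*s - 72)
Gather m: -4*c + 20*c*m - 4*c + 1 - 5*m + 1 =-8*c + m*(20*c - 5) + 2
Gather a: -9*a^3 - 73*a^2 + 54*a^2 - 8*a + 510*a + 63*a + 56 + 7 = -9*a^3 - 19*a^2 + 565*a + 63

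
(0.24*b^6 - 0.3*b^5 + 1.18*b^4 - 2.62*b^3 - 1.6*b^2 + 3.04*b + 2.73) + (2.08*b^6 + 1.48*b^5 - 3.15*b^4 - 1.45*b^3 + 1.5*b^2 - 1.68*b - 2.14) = 2.32*b^6 + 1.18*b^5 - 1.97*b^4 - 4.07*b^3 - 0.1*b^2 + 1.36*b + 0.59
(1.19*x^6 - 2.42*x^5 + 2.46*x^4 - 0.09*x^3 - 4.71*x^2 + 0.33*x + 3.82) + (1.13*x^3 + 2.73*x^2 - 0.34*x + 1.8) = 1.19*x^6 - 2.42*x^5 + 2.46*x^4 + 1.04*x^3 - 1.98*x^2 - 0.01*x + 5.62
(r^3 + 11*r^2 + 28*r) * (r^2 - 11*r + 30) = r^5 - 63*r^3 + 22*r^2 + 840*r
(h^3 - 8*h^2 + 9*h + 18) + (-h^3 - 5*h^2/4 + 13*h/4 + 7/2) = -37*h^2/4 + 49*h/4 + 43/2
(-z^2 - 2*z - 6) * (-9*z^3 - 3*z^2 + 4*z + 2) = 9*z^5 + 21*z^4 + 56*z^3 + 8*z^2 - 28*z - 12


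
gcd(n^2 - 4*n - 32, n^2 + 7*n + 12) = n + 4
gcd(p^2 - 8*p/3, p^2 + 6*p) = p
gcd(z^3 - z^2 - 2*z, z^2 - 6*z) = z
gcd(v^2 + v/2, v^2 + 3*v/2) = v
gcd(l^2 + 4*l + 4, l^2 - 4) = l + 2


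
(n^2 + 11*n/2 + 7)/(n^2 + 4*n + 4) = (n + 7/2)/(n + 2)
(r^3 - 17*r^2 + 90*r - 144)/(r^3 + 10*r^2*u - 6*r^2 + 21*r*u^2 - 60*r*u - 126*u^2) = (r^2 - 11*r + 24)/(r^2 + 10*r*u + 21*u^2)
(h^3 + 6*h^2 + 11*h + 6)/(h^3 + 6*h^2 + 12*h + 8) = (h^2 + 4*h + 3)/(h^2 + 4*h + 4)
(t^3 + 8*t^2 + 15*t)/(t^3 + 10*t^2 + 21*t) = (t + 5)/(t + 7)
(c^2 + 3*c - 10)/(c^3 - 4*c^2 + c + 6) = (c + 5)/(c^2 - 2*c - 3)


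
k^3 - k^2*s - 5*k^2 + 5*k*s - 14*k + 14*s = (k - 7)*(k + 2)*(k - s)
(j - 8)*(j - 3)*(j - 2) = j^3 - 13*j^2 + 46*j - 48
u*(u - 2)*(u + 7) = u^3 + 5*u^2 - 14*u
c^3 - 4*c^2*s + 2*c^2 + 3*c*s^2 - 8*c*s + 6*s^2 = (c + 2)*(c - 3*s)*(c - s)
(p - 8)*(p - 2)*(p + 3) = p^3 - 7*p^2 - 14*p + 48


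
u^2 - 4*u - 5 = (u - 5)*(u + 1)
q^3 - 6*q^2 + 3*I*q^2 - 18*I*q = q*(q - 6)*(q + 3*I)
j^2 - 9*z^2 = (j - 3*z)*(j + 3*z)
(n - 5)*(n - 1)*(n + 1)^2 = n^4 - 4*n^3 - 6*n^2 + 4*n + 5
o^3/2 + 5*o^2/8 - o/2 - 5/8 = (o/2 + 1/2)*(o - 1)*(o + 5/4)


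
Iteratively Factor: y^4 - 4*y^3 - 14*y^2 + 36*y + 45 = (y - 3)*(y^3 - y^2 - 17*y - 15) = (y - 3)*(y + 3)*(y^2 - 4*y - 5) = (y - 3)*(y + 1)*(y + 3)*(y - 5)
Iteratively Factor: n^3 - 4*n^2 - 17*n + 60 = (n - 3)*(n^2 - n - 20) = (n - 5)*(n - 3)*(n + 4)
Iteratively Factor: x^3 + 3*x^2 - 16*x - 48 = (x + 4)*(x^2 - x - 12) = (x + 3)*(x + 4)*(x - 4)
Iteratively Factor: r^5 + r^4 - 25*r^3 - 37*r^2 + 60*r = (r - 5)*(r^4 + 6*r^3 + 5*r^2 - 12*r) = r*(r - 5)*(r^3 + 6*r^2 + 5*r - 12) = r*(r - 5)*(r - 1)*(r^2 + 7*r + 12) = r*(r - 5)*(r - 1)*(r + 4)*(r + 3)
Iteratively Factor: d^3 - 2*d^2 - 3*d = (d - 3)*(d^2 + d) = (d - 3)*(d + 1)*(d)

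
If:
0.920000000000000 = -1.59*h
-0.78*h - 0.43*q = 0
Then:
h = -0.58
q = 1.05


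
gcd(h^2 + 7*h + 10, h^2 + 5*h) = h + 5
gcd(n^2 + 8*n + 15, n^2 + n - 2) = 1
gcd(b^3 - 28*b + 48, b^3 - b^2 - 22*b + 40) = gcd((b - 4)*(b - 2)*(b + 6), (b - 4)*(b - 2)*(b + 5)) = b^2 - 6*b + 8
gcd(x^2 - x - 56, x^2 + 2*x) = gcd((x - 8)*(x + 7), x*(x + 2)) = 1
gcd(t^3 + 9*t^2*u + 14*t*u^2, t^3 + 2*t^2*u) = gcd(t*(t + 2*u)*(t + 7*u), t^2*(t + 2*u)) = t^2 + 2*t*u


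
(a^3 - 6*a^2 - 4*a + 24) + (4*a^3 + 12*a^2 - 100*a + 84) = 5*a^3 + 6*a^2 - 104*a + 108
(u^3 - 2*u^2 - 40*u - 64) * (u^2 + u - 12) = u^5 - u^4 - 54*u^3 - 80*u^2 + 416*u + 768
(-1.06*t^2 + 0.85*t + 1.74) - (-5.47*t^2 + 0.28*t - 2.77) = 4.41*t^2 + 0.57*t + 4.51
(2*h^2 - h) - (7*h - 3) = 2*h^2 - 8*h + 3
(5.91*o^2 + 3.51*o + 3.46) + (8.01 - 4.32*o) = 5.91*o^2 - 0.81*o + 11.47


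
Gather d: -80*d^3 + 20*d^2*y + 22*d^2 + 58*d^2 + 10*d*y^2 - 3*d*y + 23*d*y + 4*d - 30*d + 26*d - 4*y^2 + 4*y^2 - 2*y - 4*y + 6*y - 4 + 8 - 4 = -80*d^3 + d^2*(20*y + 80) + d*(10*y^2 + 20*y)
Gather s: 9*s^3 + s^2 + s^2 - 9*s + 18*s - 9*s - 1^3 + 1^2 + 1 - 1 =9*s^3 + 2*s^2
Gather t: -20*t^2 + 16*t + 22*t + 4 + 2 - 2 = -20*t^2 + 38*t + 4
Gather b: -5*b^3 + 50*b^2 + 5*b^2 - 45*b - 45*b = -5*b^3 + 55*b^2 - 90*b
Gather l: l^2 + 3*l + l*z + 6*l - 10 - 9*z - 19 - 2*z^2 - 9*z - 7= l^2 + l*(z + 9) - 2*z^2 - 18*z - 36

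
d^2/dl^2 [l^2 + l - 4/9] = 2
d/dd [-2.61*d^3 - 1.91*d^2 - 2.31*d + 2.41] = -7.83*d^2 - 3.82*d - 2.31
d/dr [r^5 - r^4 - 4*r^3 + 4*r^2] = r*(5*r^3 - 4*r^2 - 12*r + 8)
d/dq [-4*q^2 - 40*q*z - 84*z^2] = -8*q - 40*z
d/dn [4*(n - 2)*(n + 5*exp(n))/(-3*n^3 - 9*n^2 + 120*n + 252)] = 4*((n - 2)*(n + 5*exp(n))*(3*n^2 + 6*n - 40) - (n + (n - 2)*(5*exp(n) + 1) + 5*exp(n))*(n^3 + 3*n^2 - 40*n - 84))/(3*(n^3 + 3*n^2 - 40*n - 84)^2)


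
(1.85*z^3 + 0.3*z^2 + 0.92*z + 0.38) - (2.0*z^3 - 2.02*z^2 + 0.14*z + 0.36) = -0.15*z^3 + 2.32*z^2 + 0.78*z + 0.02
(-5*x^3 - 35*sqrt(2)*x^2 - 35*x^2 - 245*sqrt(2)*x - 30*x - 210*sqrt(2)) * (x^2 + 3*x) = -5*x^5 - 50*x^4 - 35*sqrt(2)*x^4 - 350*sqrt(2)*x^3 - 135*x^3 - 945*sqrt(2)*x^2 - 90*x^2 - 630*sqrt(2)*x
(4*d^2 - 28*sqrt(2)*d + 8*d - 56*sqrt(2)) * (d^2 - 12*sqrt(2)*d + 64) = 4*d^4 - 76*sqrt(2)*d^3 + 8*d^3 - 152*sqrt(2)*d^2 + 928*d^2 - 1792*sqrt(2)*d + 1856*d - 3584*sqrt(2)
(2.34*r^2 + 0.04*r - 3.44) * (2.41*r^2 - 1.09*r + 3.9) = 5.6394*r^4 - 2.4542*r^3 + 0.791999999999999*r^2 + 3.9056*r - 13.416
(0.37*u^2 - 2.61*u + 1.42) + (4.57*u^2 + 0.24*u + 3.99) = 4.94*u^2 - 2.37*u + 5.41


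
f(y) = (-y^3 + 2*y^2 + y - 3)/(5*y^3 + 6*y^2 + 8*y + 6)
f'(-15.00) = 0.00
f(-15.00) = -0.24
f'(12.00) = 0.00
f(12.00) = -0.15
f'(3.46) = -0.03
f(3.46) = -0.05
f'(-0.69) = 3.88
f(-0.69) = -1.42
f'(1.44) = 0.02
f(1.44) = -0.01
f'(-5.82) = -0.02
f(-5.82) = -0.31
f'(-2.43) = -0.03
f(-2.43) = -0.42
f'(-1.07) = 5.77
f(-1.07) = 0.31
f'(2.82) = -0.03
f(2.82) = -0.04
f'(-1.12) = 3.40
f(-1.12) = 0.08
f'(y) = (-15*y^2 - 12*y - 8)*(-y^3 + 2*y^2 + y - 3)/(5*y^3 + 6*y^2 + 8*y + 6)^2 + (-3*y^2 + 4*y + 1)/(5*y^3 + 6*y^2 + 8*y + 6)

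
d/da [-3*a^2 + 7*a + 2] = 7 - 6*a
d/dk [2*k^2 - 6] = 4*k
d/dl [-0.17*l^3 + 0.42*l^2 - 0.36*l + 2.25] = -0.51*l^2 + 0.84*l - 0.36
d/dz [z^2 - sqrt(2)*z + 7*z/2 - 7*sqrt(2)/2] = 2*z - sqrt(2) + 7/2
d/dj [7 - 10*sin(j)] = -10*cos(j)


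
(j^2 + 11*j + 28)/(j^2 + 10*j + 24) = (j + 7)/(j + 6)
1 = 1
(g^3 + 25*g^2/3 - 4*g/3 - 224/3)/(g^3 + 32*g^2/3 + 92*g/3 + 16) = (3*g^2 + 13*g - 56)/(3*g^2 + 20*g + 12)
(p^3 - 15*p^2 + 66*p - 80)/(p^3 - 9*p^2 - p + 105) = (p^2 - 10*p + 16)/(p^2 - 4*p - 21)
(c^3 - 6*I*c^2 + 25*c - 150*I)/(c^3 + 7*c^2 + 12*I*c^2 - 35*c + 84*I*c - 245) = (c^2 - 11*I*c - 30)/(c^2 + 7*c*(1 + I) + 49*I)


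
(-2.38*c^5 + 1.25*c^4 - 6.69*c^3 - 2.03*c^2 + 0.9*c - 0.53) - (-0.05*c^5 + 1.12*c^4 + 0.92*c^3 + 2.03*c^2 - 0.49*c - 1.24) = -2.33*c^5 + 0.13*c^4 - 7.61*c^3 - 4.06*c^2 + 1.39*c + 0.71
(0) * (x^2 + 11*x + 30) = 0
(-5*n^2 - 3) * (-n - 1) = 5*n^3 + 5*n^2 + 3*n + 3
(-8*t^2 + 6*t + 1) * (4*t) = -32*t^3 + 24*t^2 + 4*t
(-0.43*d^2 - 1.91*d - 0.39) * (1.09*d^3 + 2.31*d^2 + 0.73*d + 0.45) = -0.4687*d^5 - 3.0752*d^4 - 5.1511*d^3 - 2.4887*d^2 - 1.1442*d - 0.1755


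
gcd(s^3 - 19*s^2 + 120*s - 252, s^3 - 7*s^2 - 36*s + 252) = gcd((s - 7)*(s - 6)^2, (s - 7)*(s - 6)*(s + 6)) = s^2 - 13*s + 42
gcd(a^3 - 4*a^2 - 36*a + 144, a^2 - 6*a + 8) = a - 4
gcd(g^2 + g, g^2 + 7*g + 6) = g + 1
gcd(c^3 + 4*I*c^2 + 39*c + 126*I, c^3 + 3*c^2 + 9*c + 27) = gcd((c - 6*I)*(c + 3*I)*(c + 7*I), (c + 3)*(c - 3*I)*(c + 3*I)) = c + 3*I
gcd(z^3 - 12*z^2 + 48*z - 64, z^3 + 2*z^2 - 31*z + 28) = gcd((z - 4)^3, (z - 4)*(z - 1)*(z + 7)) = z - 4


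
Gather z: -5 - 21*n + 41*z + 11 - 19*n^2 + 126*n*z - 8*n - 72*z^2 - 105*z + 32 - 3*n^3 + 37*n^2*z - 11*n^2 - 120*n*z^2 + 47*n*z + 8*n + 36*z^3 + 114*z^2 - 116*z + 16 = -3*n^3 - 30*n^2 - 21*n + 36*z^3 + z^2*(42 - 120*n) + z*(37*n^2 + 173*n - 180) + 54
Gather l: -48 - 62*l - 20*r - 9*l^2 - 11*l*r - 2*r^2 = -9*l^2 + l*(-11*r - 62) - 2*r^2 - 20*r - 48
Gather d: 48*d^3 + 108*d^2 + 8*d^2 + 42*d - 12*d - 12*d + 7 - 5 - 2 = 48*d^3 + 116*d^2 + 18*d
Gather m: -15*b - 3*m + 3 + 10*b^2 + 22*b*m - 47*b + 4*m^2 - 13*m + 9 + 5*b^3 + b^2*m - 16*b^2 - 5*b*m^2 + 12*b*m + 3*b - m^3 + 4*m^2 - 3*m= 5*b^3 - 6*b^2 - 59*b - m^3 + m^2*(8 - 5*b) + m*(b^2 + 34*b - 19) + 12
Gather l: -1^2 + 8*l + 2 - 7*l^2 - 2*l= -7*l^2 + 6*l + 1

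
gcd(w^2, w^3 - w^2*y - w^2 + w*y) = w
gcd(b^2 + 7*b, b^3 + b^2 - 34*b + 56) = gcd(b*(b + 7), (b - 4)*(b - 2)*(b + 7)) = b + 7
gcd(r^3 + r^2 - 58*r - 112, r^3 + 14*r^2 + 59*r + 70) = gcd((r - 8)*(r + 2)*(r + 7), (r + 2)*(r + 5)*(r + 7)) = r^2 + 9*r + 14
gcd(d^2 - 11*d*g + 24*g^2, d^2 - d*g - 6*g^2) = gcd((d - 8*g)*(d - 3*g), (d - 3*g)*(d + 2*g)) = d - 3*g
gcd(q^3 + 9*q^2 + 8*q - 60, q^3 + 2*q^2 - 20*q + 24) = q^2 + 4*q - 12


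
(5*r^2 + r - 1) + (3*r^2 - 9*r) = 8*r^2 - 8*r - 1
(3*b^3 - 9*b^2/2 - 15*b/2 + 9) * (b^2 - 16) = 3*b^5 - 9*b^4/2 - 111*b^3/2 + 81*b^2 + 120*b - 144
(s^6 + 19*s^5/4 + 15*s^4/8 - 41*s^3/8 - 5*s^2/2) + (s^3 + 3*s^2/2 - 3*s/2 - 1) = s^6 + 19*s^5/4 + 15*s^4/8 - 33*s^3/8 - s^2 - 3*s/2 - 1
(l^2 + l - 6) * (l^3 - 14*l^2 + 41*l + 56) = l^5 - 13*l^4 + 21*l^3 + 181*l^2 - 190*l - 336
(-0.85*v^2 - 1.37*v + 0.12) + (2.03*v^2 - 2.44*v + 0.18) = 1.18*v^2 - 3.81*v + 0.3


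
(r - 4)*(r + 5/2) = r^2 - 3*r/2 - 10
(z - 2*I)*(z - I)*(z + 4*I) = z^3 + I*z^2 + 10*z - 8*I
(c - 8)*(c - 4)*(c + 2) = c^3 - 10*c^2 + 8*c + 64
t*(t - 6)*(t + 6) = t^3 - 36*t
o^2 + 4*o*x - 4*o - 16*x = (o - 4)*(o + 4*x)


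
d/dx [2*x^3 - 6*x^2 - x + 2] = 6*x^2 - 12*x - 1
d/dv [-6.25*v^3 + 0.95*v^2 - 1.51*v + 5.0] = -18.75*v^2 + 1.9*v - 1.51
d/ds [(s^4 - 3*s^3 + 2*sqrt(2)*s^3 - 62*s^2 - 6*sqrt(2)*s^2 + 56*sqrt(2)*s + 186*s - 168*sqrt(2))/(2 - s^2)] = (-2*s^5 - 2*sqrt(2)*s^4 + 3*s^4 + 8*s^3 + 68*sqrt(2)*s^2 + 168*s^2 - 360*sqrt(2)*s - 248*s + 112*sqrt(2) + 372)/(s^4 - 4*s^2 + 4)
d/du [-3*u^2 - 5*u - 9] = -6*u - 5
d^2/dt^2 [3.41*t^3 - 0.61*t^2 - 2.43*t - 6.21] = 20.46*t - 1.22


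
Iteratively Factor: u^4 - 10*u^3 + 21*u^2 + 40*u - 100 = (u + 2)*(u^3 - 12*u^2 + 45*u - 50) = (u - 5)*(u + 2)*(u^2 - 7*u + 10) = (u - 5)^2*(u + 2)*(u - 2)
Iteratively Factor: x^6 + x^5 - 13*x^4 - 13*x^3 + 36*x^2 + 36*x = (x - 2)*(x^5 + 3*x^4 - 7*x^3 - 27*x^2 - 18*x) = (x - 3)*(x - 2)*(x^4 + 6*x^3 + 11*x^2 + 6*x) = (x - 3)*(x - 2)*(x + 2)*(x^3 + 4*x^2 + 3*x) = (x - 3)*(x - 2)*(x + 1)*(x + 2)*(x^2 + 3*x) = x*(x - 3)*(x - 2)*(x + 1)*(x + 2)*(x + 3)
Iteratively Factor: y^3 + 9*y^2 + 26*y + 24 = (y + 3)*(y^2 + 6*y + 8) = (y + 2)*(y + 3)*(y + 4)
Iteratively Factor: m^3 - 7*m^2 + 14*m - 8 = (m - 1)*(m^2 - 6*m + 8) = (m - 4)*(m - 1)*(m - 2)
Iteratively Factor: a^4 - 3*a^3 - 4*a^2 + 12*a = (a)*(a^3 - 3*a^2 - 4*a + 12) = a*(a - 3)*(a^2 - 4) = a*(a - 3)*(a - 2)*(a + 2)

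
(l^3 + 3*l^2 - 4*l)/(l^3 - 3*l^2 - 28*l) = (l - 1)/(l - 7)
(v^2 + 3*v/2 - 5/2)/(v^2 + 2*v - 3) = (v + 5/2)/(v + 3)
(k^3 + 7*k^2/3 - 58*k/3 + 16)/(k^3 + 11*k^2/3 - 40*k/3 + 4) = (3*k^2 - 11*k + 8)/(3*k^2 - 7*k + 2)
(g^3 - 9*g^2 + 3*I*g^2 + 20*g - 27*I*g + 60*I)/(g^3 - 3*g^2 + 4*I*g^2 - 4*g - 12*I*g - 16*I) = (g^2 + g*(-5 + 3*I) - 15*I)/(g^2 + g*(1 + 4*I) + 4*I)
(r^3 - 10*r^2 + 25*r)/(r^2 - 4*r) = (r^2 - 10*r + 25)/(r - 4)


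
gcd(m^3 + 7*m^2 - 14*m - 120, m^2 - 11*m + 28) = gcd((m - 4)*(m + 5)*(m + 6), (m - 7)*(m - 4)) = m - 4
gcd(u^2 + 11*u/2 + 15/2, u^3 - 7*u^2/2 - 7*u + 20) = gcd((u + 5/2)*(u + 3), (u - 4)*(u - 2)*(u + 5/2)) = u + 5/2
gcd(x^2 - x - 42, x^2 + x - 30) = x + 6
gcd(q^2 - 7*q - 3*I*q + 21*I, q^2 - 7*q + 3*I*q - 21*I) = q - 7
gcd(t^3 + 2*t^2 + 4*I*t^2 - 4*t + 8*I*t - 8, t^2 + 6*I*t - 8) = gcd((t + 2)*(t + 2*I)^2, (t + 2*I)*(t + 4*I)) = t + 2*I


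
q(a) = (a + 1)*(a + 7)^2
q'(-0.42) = 50.93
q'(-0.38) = 52.03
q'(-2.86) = 1.74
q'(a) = (a + 1)*(2*a + 14) + (a + 7)^2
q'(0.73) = 86.50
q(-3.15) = -31.87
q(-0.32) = 30.34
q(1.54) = 185.25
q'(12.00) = 855.00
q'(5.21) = 300.73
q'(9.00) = 576.00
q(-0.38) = 27.17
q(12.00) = 4693.00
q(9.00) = 2560.00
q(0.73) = 103.37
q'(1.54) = 116.31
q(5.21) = 925.81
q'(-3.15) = -1.73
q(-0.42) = 25.11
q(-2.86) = -31.88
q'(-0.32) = 53.71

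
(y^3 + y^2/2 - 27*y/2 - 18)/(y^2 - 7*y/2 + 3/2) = (2*y^3 + y^2 - 27*y - 36)/(2*y^2 - 7*y + 3)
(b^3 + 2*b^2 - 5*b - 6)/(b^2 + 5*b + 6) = (b^2 - b - 2)/(b + 2)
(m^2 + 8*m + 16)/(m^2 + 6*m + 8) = (m + 4)/(m + 2)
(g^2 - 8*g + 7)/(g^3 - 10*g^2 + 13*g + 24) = (g^2 - 8*g + 7)/(g^3 - 10*g^2 + 13*g + 24)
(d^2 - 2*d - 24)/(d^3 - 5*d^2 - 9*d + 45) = (d^2 - 2*d - 24)/(d^3 - 5*d^2 - 9*d + 45)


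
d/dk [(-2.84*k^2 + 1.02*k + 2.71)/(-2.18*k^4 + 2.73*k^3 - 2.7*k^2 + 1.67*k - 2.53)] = (-12.3824*k^5 + 14.424*k^4 + 18.062*k^3 - 24.1837*k^2 + 29.0044*k - 7.1063)/(4.7524*k^8 - 11.9028*k^7 + 19.2249*k^6 - 22.0232*k^5 + 27.439*k^4 - 22.8318*k^3 + 16.4509*k^2 - 8.4502*k + 6.4009)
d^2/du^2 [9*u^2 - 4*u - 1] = 18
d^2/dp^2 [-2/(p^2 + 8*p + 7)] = 4*(p^2 + 8*p - 4*(p + 4)^2 + 7)/(p^2 + 8*p + 7)^3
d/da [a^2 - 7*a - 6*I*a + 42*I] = 2*a - 7 - 6*I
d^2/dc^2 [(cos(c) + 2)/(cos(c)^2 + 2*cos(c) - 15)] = (-9*(1 - cos(2*c))^2*cos(c)/4 - 3*(1 - cos(2*c))^2/2 - 491*cos(c)/2 - 79*cos(2*c) - 27*cos(3*c) + cos(5*c)/2 + 63)/((cos(c) - 3)^3*(cos(c) + 5)^3)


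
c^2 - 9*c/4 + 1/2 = (c - 2)*(c - 1/4)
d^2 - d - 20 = (d - 5)*(d + 4)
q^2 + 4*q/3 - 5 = (q - 5/3)*(q + 3)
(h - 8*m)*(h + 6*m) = h^2 - 2*h*m - 48*m^2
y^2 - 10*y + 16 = (y - 8)*(y - 2)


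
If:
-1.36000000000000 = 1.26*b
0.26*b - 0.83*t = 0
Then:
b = -1.08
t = -0.34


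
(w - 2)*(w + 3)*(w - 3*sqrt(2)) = w^3 - 3*sqrt(2)*w^2 + w^2 - 6*w - 3*sqrt(2)*w + 18*sqrt(2)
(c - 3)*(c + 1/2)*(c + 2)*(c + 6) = c^4 + 11*c^3/2 - 19*c^2/2 - 42*c - 18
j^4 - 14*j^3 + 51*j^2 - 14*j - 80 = (j - 8)*(j - 5)*(j - 2)*(j + 1)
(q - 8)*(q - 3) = q^2 - 11*q + 24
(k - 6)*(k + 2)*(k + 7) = k^3 + 3*k^2 - 40*k - 84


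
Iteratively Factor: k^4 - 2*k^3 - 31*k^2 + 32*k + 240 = (k - 5)*(k^3 + 3*k^2 - 16*k - 48) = (k - 5)*(k - 4)*(k^2 + 7*k + 12) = (k - 5)*(k - 4)*(k + 3)*(k + 4)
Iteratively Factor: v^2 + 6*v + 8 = (v + 4)*(v + 2)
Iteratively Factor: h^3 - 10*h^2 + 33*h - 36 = (h - 4)*(h^2 - 6*h + 9) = (h - 4)*(h - 3)*(h - 3)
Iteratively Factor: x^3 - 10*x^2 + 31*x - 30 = (x - 2)*(x^2 - 8*x + 15) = (x - 3)*(x - 2)*(x - 5)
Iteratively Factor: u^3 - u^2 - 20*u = (u - 5)*(u^2 + 4*u) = (u - 5)*(u + 4)*(u)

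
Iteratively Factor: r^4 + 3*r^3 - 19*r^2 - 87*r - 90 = (r + 2)*(r^3 + r^2 - 21*r - 45) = (r + 2)*(r + 3)*(r^2 - 2*r - 15) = (r + 2)*(r + 3)^2*(r - 5)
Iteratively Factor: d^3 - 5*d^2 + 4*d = (d - 1)*(d^2 - 4*d) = (d - 4)*(d - 1)*(d)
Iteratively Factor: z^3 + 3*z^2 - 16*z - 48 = (z - 4)*(z^2 + 7*z + 12) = (z - 4)*(z + 3)*(z + 4)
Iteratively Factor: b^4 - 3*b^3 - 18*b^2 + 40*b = (b)*(b^3 - 3*b^2 - 18*b + 40) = b*(b - 2)*(b^2 - b - 20) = b*(b - 5)*(b - 2)*(b + 4)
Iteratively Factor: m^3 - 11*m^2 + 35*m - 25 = (m - 5)*(m^2 - 6*m + 5) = (m - 5)*(m - 1)*(m - 5)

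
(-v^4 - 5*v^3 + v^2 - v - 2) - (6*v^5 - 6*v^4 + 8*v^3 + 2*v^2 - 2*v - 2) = -6*v^5 + 5*v^4 - 13*v^3 - v^2 + v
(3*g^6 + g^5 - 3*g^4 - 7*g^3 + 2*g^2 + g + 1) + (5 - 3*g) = 3*g^6 + g^5 - 3*g^4 - 7*g^3 + 2*g^2 - 2*g + 6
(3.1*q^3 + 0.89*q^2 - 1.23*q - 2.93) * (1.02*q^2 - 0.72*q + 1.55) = 3.162*q^5 - 1.3242*q^4 + 2.9096*q^3 - 0.7235*q^2 + 0.2031*q - 4.5415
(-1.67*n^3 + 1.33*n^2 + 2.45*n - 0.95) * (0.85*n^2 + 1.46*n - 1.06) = -1.4195*n^5 - 1.3077*n^4 + 5.7945*n^3 + 1.3597*n^2 - 3.984*n + 1.007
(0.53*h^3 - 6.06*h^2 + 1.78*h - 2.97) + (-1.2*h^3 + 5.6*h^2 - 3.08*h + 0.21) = -0.67*h^3 - 0.46*h^2 - 1.3*h - 2.76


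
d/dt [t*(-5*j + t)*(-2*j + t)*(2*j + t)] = 20*j^3 - 8*j^2*t - 15*j*t^2 + 4*t^3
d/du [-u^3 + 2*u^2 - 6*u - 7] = -3*u^2 + 4*u - 6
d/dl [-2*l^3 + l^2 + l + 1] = -6*l^2 + 2*l + 1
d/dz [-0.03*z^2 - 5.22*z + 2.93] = -0.06*z - 5.22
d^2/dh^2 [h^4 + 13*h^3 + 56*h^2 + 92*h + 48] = 12*h^2 + 78*h + 112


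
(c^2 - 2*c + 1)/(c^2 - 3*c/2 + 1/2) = 2*(c - 1)/(2*c - 1)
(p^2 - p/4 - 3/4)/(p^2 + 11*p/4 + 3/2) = (p - 1)/(p + 2)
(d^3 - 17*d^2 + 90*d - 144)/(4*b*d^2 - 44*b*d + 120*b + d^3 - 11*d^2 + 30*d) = (d^2 - 11*d + 24)/(4*b*d - 20*b + d^2 - 5*d)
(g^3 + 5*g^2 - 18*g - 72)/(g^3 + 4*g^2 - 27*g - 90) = (g - 4)/(g - 5)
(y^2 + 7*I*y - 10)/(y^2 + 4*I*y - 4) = (y + 5*I)/(y + 2*I)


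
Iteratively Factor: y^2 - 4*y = (y - 4)*(y)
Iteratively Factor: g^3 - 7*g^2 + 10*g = (g - 5)*(g^2 - 2*g) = g*(g - 5)*(g - 2)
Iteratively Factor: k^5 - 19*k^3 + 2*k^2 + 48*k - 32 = (k + 2)*(k^4 - 2*k^3 - 15*k^2 + 32*k - 16) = (k + 2)*(k + 4)*(k^3 - 6*k^2 + 9*k - 4) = (k - 4)*(k + 2)*(k + 4)*(k^2 - 2*k + 1) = (k - 4)*(k - 1)*(k + 2)*(k + 4)*(k - 1)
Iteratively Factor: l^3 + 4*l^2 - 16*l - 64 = (l + 4)*(l^2 - 16) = (l + 4)^2*(l - 4)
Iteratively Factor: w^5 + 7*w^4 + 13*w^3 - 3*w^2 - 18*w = (w + 3)*(w^4 + 4*w^3 + w^2 - 6*w) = (w - 1)*(w + 3)*(w^3 + 5*w^2 + 6*w) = (w - 1)*(w + 3)^2*(w^2 + 2*w) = w*(w - 1)*(w + 3)^2*(w + 2)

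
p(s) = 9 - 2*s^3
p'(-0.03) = -0.01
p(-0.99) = 10.94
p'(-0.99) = -5.88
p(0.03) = 9.00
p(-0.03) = 9.00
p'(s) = -6*s^2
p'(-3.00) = -54.00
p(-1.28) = 13.19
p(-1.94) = 23.60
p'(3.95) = -93.62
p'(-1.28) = -9.83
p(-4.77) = 226.06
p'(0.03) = -0.01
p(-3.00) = 63.00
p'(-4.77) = -136.52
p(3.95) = -114.26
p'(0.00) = 0.00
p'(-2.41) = -34.85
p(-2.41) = 37.00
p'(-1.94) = -22.58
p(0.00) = 9.00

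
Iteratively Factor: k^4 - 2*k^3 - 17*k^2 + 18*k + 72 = (k - 3)*(k^3 + k^2 - 14*k - 24) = (k - 4)*(k - 3)*(k^2 + 5*k + 6) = (k - 4)*(k - 3)*(k + 2)*(k + 3)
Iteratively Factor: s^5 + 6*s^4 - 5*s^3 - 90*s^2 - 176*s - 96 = (s + 2)*(s^4 + 4*s^3 - 13*s^2 - 64*s - 48) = (s + 2)*(s + 3)*(s^3 + s^2 - 16*s - 16) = (s + 1)*(s + 2)*(s + 3)*(s^2 - 16) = (s - 4)*(s + 1)*(s + 2)*(s + 3)*(s + 4)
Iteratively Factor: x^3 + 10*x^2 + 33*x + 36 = (x + 3)*(x^2 + 7*x + 12) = (x + 3)^2*(x + 4)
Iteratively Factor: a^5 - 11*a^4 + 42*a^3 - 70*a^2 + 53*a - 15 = (a - 1)*(a^4 - 10*a^3 + 32*a^2 - 38*a + 15) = (a - 1)^2*(a^3 - 9*a^2 + 23*a - 15) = (a - 1)^3*(a^2 - 8*a + 15) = (a - 5)*(a - 1)^3*(a - 3)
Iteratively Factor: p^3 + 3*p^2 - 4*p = (p - 1)*(p^2 + 4*p) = (p - 1)*(p + 4)*(p)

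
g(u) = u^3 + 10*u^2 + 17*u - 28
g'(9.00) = 440.00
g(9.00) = 1664.00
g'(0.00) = 17.00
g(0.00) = -28.00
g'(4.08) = 148.54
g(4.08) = 275.74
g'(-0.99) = 0.14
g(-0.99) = -36.00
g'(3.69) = 131.65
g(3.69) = 221.13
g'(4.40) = 163.08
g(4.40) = 325.58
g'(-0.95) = 0.71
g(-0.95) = -35.98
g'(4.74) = 179.20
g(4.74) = 383.75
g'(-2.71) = -15.17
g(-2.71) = -20.53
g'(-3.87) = -15.47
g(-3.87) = -1.98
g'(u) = 3*u^2 + 20*u + 17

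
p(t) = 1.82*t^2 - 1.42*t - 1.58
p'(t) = 3.64*t - 1.42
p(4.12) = 23.46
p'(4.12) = 13.58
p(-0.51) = -0.38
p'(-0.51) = -3.28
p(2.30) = 4.78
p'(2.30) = 6.95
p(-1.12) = 2.29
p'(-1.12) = -5.50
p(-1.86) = 7.36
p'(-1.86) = -8.19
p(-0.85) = 0.94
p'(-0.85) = -4.51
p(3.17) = 12.21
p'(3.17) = 10.12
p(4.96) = 36.15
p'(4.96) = 16.63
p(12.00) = 243.46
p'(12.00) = 42.26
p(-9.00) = 158.62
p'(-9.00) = -34.18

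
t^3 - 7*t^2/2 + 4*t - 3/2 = (t - 3/2)*(t - 1)^2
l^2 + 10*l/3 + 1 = (l + 1/3)*(l + 3)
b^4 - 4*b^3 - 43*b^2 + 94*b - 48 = (b - 8)*(b - 1)^2*(b + 6)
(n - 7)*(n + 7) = n^2 - 49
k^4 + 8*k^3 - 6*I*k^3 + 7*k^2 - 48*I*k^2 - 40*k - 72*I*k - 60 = (k + 2)*(k + 6)*(k - 5*I)*(k - I)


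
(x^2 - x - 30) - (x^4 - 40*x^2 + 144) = -x^4 + 41*x^2 - x - 174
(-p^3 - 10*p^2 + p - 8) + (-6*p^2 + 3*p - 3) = -p^3 - 16*p^2 + 4*p - 11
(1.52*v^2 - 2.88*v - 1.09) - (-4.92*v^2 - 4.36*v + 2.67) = 6.44*v^2 + 1.48*v - 3.76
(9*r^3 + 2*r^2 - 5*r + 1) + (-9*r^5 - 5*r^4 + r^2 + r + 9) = -9*r^5 - 5*r^4 + 9*r^3 + 3*r^2 - 4*r + 10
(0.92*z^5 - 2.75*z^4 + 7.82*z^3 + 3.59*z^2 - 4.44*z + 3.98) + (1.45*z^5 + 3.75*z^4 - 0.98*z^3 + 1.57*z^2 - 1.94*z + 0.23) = 2.37*z^5 + 1.0*z^4 + 6.84*z^3 + 5.16*z^2 - 6.38*z + 4.21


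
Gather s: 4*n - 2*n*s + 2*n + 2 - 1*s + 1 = 6*n + s*(-2*n - 1) + 3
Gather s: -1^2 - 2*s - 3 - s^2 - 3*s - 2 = -s^2 - 5*s - 6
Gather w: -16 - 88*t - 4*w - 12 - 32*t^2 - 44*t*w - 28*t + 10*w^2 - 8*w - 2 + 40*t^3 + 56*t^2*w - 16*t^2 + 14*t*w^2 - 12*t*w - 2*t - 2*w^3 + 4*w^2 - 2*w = 40*t^3 - 48*t^2 - 118*t - 2*w^3 + w^2*(14*t + 14) + w*(56*t^2 - 56*t - 14) - 30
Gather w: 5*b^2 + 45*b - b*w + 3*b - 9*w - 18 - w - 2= 5*b^2 + 48*b + w*(-b - 10) - 20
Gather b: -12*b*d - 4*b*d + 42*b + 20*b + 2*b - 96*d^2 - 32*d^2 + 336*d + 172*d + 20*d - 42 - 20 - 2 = b*(64 - 16*d) - 128*d^2 + 528*d - 64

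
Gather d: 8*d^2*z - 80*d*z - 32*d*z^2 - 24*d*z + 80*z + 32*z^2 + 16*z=8*d^2*z + d*(-32*z^2 - 104*z) + 32*z^2 + 96*z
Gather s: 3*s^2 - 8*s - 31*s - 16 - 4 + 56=3*s^2 - 39*s + 36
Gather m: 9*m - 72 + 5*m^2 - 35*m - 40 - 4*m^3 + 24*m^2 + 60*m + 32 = -4*m^3 + 29*m^2 + 34*m - 80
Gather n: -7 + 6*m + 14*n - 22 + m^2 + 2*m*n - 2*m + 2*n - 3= m^2 + 4*m + n*(2*m + 16) - 32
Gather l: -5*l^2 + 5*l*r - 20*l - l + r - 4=-5*l^2 + l*(5*r - 21) + r - 4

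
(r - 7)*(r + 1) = r^2 - 6*r - 7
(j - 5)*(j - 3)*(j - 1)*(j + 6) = j^4 - 3*j^3 - 31*j^2 + 123*j - 90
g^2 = g^2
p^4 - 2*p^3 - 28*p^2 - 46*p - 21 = (p - 7)*(p + 1)^2*(p + 3)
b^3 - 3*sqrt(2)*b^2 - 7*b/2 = b*(b - 7*sqrt(2)/2)*(b + sqrt(2)/2)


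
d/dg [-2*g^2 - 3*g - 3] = -4*g - 3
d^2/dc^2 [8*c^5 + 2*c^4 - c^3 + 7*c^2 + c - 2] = 160*c^3 + 24*c^2 - 6*c + 14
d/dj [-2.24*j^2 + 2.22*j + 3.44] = 2.22 - 4.48*j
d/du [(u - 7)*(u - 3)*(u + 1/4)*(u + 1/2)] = 4*u^3 - 111*u^2/4 + 109*u/4 + 29/2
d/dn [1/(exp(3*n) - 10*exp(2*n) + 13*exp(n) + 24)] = (-3*exp(2*n) + 20*exp(n) - 13)*exp(n)/(exp(3*n) - 10*exp(2*n) + 13*exp(n) + 24)^2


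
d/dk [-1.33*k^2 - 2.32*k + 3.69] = -2.66*k - 2.32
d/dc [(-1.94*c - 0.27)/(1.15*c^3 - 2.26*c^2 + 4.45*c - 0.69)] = (4.462*c^3 - 3.4529*c^2 - 1.2204*c + 2.5401)/(1.3225*c^6 - 5.198*c^5 + 15.3426*c^4 - 21.701*c^3 + 22.9213*c^2 - 6.141*c + 0.4761)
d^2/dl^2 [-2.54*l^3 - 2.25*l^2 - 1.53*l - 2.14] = -15.24*l - 4.5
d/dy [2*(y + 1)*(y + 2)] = 4*y + 6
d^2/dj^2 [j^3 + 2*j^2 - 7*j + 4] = 6*j + 4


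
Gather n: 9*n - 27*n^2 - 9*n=-27*n^2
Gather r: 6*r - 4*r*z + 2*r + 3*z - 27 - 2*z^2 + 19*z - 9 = r*(8 - 4*z) - 2*z^2 + 22*z - 36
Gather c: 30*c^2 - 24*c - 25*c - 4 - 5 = 30*c^2 - 49*c - 9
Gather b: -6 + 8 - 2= 0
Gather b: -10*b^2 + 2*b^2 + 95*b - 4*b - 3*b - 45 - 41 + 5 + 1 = -8*b^2 + 88*b - 80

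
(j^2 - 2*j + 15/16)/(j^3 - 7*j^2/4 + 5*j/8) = (4*j - 3)/(2*j*(2*j - 1))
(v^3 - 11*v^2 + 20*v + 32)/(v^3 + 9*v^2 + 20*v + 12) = (v^2 - 12*v + 32)/(v^2 + 8*v + 12)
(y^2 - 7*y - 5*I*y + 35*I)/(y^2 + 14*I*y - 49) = (y^2 - 7*y - 5*I*y + 35*I)/(y^2 + 14*I*y - 49)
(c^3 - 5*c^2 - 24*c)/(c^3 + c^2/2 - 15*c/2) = 2*(c - 8)/(2*c - 5)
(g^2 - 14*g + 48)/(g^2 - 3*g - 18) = (g - 8)/(g + 3)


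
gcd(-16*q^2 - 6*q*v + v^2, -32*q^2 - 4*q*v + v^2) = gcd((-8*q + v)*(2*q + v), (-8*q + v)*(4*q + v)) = 8*q - v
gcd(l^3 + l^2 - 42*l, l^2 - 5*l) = l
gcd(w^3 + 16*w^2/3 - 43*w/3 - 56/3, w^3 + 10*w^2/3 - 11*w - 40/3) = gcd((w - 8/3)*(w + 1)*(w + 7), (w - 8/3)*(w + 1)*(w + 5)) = w^2 - 5*w/3 - 8/3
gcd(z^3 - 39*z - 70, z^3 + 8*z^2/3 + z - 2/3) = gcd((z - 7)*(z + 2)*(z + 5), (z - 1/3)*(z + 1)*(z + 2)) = z + 2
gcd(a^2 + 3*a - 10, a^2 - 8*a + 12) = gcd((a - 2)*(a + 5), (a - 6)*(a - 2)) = a - 2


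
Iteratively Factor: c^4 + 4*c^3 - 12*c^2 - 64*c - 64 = (c + 2)*(c^3 + 2*c^2 - 16*c - 32) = (c - 4)*(c + 2)*(c^2 + 6*c + 8) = (c - 4)*(c + 2)*(c + 4)*(c + 2)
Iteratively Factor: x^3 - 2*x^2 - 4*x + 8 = (x - 2)*(x^2 - 4) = (x - 2)^2*(x + 2)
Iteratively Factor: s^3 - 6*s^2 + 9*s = (s - 3)*(s^2 - 3*s) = (s - 3)^2*(s)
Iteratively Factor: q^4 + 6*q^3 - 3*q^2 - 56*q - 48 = (q + 4)*(q^3 + 2*q^2 - 11*q - 12) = (q - 3)*(q + 4)*(q^2 + 5*q + 4) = (q - 3)*(q + 1)*(q + 4)*(q + 4)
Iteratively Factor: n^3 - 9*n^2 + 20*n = (n - 5)*(n^2 - 4*n) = (n - 5)*(n - 4)*(n)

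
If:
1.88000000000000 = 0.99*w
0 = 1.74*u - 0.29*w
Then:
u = 0.32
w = 1.90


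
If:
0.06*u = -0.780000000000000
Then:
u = -13.00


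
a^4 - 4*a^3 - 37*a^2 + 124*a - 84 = (a - 7)*(a - 2)*(a - 1)*(a + 6)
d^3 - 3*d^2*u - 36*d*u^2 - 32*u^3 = (d - 8*u)*(d + u)*(d + 4*u)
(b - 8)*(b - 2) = b^2 - 10*b + 16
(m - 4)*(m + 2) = m^2 - 2*m - 8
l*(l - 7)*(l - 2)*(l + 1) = l^4 - 8*l^3 + 5*l^2 + 14*l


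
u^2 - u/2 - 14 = (u - 4)*(u + 7/2)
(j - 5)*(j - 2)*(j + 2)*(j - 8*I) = j^4 - 5*j^3 - 8*I*j^3 - 4*j^2 + 40*I*j^2 + 20*j + 32*I*j - 160*I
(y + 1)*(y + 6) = y^2 + 7*y + 6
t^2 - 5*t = t*(t - 5)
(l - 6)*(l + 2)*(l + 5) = l^3 + l^2 - 32*l - 60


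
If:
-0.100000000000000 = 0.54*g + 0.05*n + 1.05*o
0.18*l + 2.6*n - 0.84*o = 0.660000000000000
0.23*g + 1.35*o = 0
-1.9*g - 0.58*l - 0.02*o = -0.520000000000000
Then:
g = -0.30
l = 1.87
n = 0.14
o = 0.05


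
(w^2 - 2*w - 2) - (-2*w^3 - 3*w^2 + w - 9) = 2*w^3 + 4*w^2 - 3*w + 7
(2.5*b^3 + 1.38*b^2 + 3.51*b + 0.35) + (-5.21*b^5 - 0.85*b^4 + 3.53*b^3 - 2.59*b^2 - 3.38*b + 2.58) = -5.21*b^5 - 0.85*b^4 + 6.03*b^3 - 1.21*b^2 + 0.13*b + 2.93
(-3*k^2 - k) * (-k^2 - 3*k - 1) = 3*k^4 + 10*k^3 + 6*k^2 + k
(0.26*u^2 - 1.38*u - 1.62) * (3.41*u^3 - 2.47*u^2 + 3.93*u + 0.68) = 0.8866*u^5 - 5.348*u^4 - 1.0938*u^3 - 1.2452*u^2 - 7.305*u - 1.1016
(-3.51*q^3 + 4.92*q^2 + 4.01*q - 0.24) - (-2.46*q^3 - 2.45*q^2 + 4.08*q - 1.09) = -1.05*q^3 + 7.37*q^2 - 0.0700000000000003*q + 0.85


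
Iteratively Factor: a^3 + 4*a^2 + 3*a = (a)*(a^2 + 4*a + 3) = a*(a + 1)*(a + 3)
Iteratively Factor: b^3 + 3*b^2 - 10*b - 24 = (b + 4)*(b^2 - b - 6) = (b - 3)*(b + 4)*(b + 2)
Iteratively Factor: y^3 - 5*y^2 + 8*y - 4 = (y - 1)*(y^2 - 4*y + 4) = (y - 2)*(y - 1)*(y - 2)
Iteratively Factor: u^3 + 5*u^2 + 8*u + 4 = (u + 1)*(u^2 + 4*u + 4) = (u + 1)*(u + 2)*(u + 2)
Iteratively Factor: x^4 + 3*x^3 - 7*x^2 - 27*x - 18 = (x + 1)*(x^3 + 2*x^2 - 9*x - 18) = (x + 1)*(x + 2)*(x^2 - 9) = (x + 1)*(x + 2)*(x + 3)*(x - 3)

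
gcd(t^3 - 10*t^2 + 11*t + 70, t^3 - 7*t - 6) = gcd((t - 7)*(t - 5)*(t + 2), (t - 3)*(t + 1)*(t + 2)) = t + 2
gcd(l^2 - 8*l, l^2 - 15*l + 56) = l - 8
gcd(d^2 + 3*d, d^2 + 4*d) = d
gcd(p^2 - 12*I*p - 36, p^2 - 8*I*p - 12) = p - 6*I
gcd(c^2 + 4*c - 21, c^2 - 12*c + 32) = 1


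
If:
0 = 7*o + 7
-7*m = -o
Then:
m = -1/7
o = -1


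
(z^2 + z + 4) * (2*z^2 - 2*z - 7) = 2*z^4 - z^2 - 15*z - 28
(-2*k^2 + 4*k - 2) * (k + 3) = -2*k^3 - 2*k^2 + 10*k - 6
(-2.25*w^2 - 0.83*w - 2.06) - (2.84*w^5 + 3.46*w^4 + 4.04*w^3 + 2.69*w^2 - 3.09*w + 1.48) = -2.84*w^5 - 3.46*w^4 - 4.04*w^3 - 4.94*w^2 + 2.26*w - 3.54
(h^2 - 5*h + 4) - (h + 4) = h^2 - 6*h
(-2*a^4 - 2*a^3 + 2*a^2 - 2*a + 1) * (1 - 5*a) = 10*a^5 + 8*a^4 - 12*a^3 + 12*a^2 - 7*a + 1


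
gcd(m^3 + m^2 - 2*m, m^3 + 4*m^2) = m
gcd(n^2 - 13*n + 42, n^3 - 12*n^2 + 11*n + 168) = n - 7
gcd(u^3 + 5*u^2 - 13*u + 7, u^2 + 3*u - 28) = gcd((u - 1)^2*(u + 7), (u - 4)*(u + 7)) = u + 7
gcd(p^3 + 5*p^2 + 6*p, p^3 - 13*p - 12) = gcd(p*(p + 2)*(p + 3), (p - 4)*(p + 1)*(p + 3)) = p + 3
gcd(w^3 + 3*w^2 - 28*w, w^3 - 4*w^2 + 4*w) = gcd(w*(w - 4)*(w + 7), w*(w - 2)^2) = w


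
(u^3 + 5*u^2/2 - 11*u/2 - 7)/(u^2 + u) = u + 3/2 - 7/u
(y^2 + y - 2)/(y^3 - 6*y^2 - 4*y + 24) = (y - 1)/(y^2 - 8*y + 12)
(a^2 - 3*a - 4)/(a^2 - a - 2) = (a - 4)/(a - 2)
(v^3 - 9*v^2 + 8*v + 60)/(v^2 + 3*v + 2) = (v^2 - 11*v + 30)/(v + 1)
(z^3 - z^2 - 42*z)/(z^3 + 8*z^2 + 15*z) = (z^2 - z - 42)/(z^2 + 8*z + 15)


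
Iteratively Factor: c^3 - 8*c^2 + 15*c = (c)*(c^2 - 8*c + 15) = c*(c - 3)*(c - 5)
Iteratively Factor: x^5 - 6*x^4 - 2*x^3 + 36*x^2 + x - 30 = (x + 2)*(x^4 - 8*x^3 + 14*x^2 + 8*x - 15) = (x - 5)*(x + 2)*(x^3 - 3*x^2 - x + 3) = (x - 5)*(x - 3)*(x + 2)*(x^2 - 1) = (x - 5)*(x - 3)*(x - 1)*(x + 2)*(x + 1)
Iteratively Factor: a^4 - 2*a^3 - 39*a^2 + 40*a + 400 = (a - 5)*(a^3 + 3*a^2 - 24*a - 80) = (a - 5)*(a + 4)*(a^2 - a - 20) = (a - 5)^2*(a + 4)*(a + 4)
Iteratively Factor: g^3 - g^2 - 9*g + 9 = (g - 1)*(g^2 - 9) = (g - 3)*(g - 1)*(g + 3)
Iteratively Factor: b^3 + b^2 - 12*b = (b - 3)*(b^2 + 4*b) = b*(b - 3)*(b + 4)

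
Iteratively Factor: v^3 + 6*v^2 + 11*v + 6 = (v + 3)*(v^2 + 3*v + 2) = (v + 1)*(v + 3)*(v + 2)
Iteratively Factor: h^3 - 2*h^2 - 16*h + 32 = (h + 4)*(h^2 - 6*h + 8) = (h - 4)*(h + 4)*(h - 2)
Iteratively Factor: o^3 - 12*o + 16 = (o - 2)*(o^2 + 2*o - 8) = (o - 2)*(o + 4)*(o - 2)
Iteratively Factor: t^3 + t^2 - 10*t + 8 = (t - 1)*(t^2 + 2*t - 8) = (t - 1)*(t + 4)*(t - 2)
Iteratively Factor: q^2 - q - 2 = (q + 1)*(q - 2)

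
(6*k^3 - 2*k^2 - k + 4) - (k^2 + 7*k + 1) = 6*k^3 - 3*k^2 - 8*k + 3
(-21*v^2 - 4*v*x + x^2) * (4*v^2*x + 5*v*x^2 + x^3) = -84*v^4*x - 121*v^3*x^2 - 37*v^2*x^3 + v*x^4 + x^5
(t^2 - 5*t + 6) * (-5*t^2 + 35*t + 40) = -5*t^4 + 60*t^3 - 165*t^2 + 10*t + 240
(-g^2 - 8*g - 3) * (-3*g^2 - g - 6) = 3*g^4 + 25*g^3 + 23*g^2 + 51*g + 18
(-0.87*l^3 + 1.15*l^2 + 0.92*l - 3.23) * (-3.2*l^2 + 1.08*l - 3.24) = 2.784*l^5 - 4.6196*l^4 + 1.1168*l^3 + 7.6036*l^2 - 6.4692*l + 10.4652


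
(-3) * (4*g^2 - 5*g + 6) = -12*g^2 + 15*g - 18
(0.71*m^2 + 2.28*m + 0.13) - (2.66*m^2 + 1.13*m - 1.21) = -1.95*m^2 + 1.15*m + 1.34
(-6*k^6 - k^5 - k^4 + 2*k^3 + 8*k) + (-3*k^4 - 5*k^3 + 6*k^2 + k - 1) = -6*k^6 - k^5 - 4*k^4 - 3*k^3 + 6*k^2 + 9*k - 1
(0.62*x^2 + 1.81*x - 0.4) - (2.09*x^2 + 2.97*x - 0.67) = -1.47*x^2 - 1.16*x + 0.27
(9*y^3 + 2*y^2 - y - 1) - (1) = 9*y^3 + 2*y^2 - y - 2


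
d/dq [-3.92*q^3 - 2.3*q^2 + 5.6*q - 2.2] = -11.76*q^2 - 4.6*q + 5.6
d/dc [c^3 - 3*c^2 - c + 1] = 3*c^2 - 6*c - 1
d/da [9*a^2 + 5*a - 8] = 18*a + 5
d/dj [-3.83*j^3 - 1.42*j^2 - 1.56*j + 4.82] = -11.49*j^2 - 2.84*j - 1.56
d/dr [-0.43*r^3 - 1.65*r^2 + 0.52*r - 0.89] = -1.29*r^2 - 3.3*r + 0.52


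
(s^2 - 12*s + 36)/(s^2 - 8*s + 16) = (s^2 - 12*s + 36)/(s^2 - 8*s + 16)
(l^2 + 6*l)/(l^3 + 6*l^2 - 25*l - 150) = l/(l^2 - 25)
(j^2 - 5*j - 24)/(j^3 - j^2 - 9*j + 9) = (j - 8)/(j^2 - 4*j + 3)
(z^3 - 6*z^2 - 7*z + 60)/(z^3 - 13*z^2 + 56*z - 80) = (z + 3)/(z - 4)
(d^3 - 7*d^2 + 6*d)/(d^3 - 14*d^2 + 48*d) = (d - 1)/(d - 8)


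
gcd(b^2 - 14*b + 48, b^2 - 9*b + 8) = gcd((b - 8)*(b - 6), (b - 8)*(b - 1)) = b - 8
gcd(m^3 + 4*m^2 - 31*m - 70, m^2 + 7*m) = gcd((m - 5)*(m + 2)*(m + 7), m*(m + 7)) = m + 7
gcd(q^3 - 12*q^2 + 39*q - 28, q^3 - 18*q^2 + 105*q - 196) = q^2 - 11*q + 28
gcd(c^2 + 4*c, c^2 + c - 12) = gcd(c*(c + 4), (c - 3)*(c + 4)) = c + 4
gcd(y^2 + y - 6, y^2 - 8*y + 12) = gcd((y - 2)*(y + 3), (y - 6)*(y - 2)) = y - 2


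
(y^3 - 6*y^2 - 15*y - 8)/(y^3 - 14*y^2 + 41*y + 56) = (y + 1)/(y - 7)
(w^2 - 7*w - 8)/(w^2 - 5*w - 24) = (w + 1)/(w + 3)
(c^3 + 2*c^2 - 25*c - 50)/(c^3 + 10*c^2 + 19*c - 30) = (c^2 - 3*c - 10)/(c^2 + 5*c - 6)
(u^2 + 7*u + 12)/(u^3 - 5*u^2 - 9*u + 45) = (u + 4)/(u^2 - 8*u + 15)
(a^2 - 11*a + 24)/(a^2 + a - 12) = (a - 8)/(a + 4)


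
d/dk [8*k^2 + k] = 16*k + 1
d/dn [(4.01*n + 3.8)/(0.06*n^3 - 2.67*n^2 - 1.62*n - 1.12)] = (-0.4812*n^3 + 10.0227*n^2 + 20.292*n + 1.6648)/(0.0036*n^6 - 0.3204*n^5 + 6.9345*n^4 + 8.5164*n^3 + 8.6052*n^2 + 3.6288*n + 1.2544)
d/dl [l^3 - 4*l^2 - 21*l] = 3*l^2 - 8*l - 21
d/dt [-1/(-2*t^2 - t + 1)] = (-4*t - 1)/(2*t^2 + t - 1)^2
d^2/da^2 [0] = 0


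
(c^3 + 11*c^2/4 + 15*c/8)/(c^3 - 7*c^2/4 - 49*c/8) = (8*c^2 + 22*c + 15)/(8*c^2 - 14*c - 49)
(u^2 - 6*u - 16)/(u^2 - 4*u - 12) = (u - 8)/(u - 6)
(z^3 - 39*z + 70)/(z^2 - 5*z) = z + 5 - 14/z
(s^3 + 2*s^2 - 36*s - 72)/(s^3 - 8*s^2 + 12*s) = (s^2 + 8*s + 12)/(s*(s - 2))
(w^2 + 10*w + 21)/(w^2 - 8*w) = (w^2 + 10*w + 21)/(w*(w - 8))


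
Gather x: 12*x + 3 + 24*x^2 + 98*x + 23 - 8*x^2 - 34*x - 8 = 16*x^2 + 76*x + 18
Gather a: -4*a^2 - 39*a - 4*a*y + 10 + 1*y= -4*a^2 + a*(-4*y - 39) + y + 10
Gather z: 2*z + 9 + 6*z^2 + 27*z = 6*z^2 + 29*z + 9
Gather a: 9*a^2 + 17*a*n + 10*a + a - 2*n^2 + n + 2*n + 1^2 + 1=9*a^2 + a*(17*n + 11) - 2*n^2 + 3*n + 2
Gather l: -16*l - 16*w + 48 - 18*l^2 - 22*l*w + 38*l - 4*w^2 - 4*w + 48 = -18*l^2 + l*(22 - 22*w) - 4*w^2 - 20*w + 96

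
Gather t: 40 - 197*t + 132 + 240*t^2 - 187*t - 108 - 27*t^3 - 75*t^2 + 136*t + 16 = -27*t^3 + 165*t^2 - 248*t + 80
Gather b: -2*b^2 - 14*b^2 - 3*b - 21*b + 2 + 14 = -16*b^2 - 24*b + 16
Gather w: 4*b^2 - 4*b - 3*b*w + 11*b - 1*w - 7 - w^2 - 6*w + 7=4*b^2 + 7*b - w^2 + w*(-3*b - 7)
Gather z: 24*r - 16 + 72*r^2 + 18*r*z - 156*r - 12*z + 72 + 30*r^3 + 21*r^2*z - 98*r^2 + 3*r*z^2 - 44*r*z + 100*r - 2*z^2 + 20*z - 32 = 30*r^3 - 26*r^2 - 32*r + z^2*(3*r - 2) + z*(21*r^2 - 26*r + 8) + 24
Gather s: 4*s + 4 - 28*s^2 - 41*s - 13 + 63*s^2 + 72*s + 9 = 35*s^2 + 35*s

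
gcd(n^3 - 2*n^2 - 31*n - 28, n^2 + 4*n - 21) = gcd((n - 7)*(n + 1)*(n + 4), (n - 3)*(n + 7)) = 1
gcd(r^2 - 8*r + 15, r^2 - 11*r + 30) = r - 5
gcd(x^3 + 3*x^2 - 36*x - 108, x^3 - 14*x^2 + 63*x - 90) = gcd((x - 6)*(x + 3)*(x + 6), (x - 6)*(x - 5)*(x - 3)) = x - 6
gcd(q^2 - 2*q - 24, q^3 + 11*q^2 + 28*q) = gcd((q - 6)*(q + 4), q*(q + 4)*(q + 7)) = q + 4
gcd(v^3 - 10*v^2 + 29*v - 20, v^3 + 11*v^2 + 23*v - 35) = v - 1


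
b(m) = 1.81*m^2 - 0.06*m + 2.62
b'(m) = 3.62*m - 0.06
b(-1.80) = 8.59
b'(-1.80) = -6.58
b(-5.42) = 56.12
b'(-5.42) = -19.68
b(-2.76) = 16.57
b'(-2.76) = -10.05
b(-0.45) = 3.01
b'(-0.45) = -1.69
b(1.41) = 6.13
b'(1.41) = 5.04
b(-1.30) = 5.76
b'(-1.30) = -4.77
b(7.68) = 108.92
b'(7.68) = 27.74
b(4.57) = 40.15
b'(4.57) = 16.48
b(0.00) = 2.62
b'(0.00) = -0.06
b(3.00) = 18.73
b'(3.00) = 10.80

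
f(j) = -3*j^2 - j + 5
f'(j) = -6*j - 1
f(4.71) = -66.26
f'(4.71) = -29.26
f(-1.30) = 1.23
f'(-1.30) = 6.80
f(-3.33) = -24.94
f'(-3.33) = 18.98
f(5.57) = -93.64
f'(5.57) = -34.42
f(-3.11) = -20.91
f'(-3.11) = 17.66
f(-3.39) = -26.09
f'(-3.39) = 19.34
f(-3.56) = -29.46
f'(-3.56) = 20.36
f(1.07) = 0.50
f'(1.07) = -7.42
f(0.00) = 5.00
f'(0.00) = -1.00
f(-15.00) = -655.00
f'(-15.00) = 89.00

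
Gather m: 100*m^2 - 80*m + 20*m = 100*m^2 - 60*m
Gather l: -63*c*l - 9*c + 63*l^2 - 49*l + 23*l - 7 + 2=-9*c + 63*l^2 + l*(-63*c - 26) - 5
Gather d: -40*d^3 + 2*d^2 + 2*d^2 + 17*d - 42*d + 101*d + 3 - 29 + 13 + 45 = -40*d^3 + 4*d^2 + 76*d + 32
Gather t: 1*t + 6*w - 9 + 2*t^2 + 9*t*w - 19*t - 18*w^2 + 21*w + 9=2*t^2 + t*(9*w - 18) - 18*w^2 + 27*w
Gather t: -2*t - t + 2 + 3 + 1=6 - 3*t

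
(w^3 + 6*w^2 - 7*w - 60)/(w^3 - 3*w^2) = 1 + 9/w + 20/w^2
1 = 1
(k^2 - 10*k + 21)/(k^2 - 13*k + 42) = (k - 3)/(k - 6)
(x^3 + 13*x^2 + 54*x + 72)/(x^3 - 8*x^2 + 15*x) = (x^3 + 13*x^2 + 54*x + 72)/(x*(x^2 - 8*x + 15))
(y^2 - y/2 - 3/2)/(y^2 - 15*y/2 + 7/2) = (2*y^2 - y - 3)/(2*y^2 - 15*y + 7)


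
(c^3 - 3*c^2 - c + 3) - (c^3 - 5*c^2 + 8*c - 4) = 2*c^2 - 9*c + 7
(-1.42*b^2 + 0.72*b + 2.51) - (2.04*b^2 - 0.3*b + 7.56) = -3.46*b^2 + 1.02*b - 5.05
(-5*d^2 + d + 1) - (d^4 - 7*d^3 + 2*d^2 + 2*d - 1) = -d^4 + 7*d^3 - 7*d^2 - d + 2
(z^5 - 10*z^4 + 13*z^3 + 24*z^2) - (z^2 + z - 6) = z^5 - 10*z^4 + 13*z^3 + 23*z^2 - z + 6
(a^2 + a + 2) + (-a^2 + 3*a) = 4*a + 2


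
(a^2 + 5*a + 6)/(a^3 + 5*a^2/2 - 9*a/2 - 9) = 2*(a + 2)/(2*a^2 - a - 6)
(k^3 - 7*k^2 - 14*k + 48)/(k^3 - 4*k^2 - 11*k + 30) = (k - 8)/(k - 5)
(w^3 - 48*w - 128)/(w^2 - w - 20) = (w^2 - 4*w - 32)/(w - 5)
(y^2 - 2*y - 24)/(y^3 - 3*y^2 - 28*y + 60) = (y + 4)/(y^2 + 3*y - 10)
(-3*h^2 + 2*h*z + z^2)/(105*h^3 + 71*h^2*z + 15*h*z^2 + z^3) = (-h + z)/(35*h^2 + 12*h*z + z^2)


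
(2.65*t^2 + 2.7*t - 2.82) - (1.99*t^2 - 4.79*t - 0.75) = 0.66*t^2 + 7.49*t - 2.07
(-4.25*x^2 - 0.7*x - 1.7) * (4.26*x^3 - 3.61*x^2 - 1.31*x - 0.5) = -18.105*x^5 + 12.3605*x^4 + 0.8525*x^3 + 9.179*x^2 + 2.577*x + 0.85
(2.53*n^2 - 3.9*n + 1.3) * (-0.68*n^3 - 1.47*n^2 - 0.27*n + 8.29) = -1.7204*n^5 - 1.0671*n^4 + 4.1659*n^3 + 20.1157*n^2 - 32.682*n + 10.777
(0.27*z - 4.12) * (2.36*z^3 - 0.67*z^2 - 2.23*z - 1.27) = 0.6372*z^4 - 9.9041*z^3 + 2.1583*z^2 + 8.8447*z + 5.2324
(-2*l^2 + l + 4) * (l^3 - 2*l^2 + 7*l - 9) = -2*l^5 + 5*l^4 - 12*l^3 + 17*l^2 + 19*l - 36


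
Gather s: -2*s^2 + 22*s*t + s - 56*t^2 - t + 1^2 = -2*s^2 + s*(22*t + 1) - 56*t^2 - t + 1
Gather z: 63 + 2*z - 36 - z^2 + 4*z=-z^2 + 6*z + 27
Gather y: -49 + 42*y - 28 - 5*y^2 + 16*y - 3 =-5*y^2 + 58*y - 80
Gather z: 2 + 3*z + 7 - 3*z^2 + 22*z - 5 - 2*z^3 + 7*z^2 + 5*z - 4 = -2*z^3 + 4*z^2 + 30*z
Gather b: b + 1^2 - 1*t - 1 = b - t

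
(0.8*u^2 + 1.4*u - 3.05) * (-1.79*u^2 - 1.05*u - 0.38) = -1.432*u^4 - 3.346*u^3 + 3.6855*u^2 + 2.6705*u + 1.159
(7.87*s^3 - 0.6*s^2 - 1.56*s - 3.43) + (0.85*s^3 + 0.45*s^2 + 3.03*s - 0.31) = 8.72*s^3 - 0.15*s^2 + 1.47*s - 3.74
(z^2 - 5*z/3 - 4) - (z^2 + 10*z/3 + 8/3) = -5*z - 20/3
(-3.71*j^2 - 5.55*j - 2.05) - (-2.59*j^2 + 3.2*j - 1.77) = -1.12*j^2 - 8.75*j - 0.28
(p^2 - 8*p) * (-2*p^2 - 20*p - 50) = -2*p^4 - 4*p^3 + 110*p^2 + 400*p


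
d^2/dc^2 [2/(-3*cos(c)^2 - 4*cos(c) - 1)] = 2*(36*sin(c)^4 - 22*sin(c)^2 - 49*cos(c) + 9*cos(3*c) - 40)/((cos(c) + 1)^3*(3*cos(c) + 1)^3)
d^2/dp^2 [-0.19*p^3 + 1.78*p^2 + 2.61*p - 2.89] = 3.56 - 1.14*p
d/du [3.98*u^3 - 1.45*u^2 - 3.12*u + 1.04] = 11.94*u^2 - 2.9*u - 3.12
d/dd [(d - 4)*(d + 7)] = 2*d + 3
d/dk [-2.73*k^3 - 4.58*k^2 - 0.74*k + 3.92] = -8.19*k^2 - 9.16*k - 0.74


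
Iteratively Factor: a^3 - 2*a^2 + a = (a)*(a^2 - 2*a + 1) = a*(a - 1)*(a - 1)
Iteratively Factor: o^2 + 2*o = (o + 2)*(o)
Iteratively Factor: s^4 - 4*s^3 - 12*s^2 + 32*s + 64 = (s + 2)*(s^3 - 6*s^2 + 32) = (s - 4)*(s + 2)*(s^2 - 2*s - 8) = (s - 4)*(s + 2)^2*(s - 4)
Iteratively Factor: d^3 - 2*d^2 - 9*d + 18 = (d + 3)*(d^2 - 5*d + 6) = (d - 2)*(d + 3)*(d - 3)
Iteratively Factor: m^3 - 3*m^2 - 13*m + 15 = (m - 1)*(m^2 - 2*m - 15) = (m - 1)*(m + 3)*(m - 5)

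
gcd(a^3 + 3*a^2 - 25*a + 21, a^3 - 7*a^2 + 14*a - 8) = a - 1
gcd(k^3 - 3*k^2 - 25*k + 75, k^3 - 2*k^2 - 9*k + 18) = k - 3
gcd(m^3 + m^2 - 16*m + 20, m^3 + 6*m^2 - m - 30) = m^2 + 3*m - 10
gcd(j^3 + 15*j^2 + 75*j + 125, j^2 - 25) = j + 5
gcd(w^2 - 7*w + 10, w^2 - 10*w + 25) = w - 5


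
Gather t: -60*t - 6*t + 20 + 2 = 22 - 66*t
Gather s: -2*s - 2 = -2*s - 2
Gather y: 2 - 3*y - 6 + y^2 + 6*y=y^2 + 3*y - 4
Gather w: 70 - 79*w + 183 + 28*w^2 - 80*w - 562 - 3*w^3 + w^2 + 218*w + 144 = -3*w^3 + 29*w^2 + 59*w - 165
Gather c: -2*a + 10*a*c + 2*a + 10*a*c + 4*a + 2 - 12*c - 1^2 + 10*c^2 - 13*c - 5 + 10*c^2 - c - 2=4*a + 20*c^2 + c*(20*a - 26) - 6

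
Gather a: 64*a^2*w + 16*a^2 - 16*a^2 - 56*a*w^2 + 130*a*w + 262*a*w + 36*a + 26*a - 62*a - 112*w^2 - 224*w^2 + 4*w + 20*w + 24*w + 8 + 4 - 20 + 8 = 64*a^2*w + a*(-56*w^2 + 392*w) - 336*w^2 + 48*w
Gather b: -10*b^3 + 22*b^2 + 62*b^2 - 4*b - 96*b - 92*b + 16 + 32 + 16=-10*b^3 + 84*b^2 - 192*b + 64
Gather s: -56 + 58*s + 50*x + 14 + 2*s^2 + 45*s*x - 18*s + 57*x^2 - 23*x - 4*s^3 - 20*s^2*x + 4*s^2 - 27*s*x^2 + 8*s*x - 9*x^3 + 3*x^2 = -4*s^3 + s^2*(6 - 20*x) + s*(-27*x^2 + 53*x + 40) - 9*x^3 + 60*x^2 + 27*x - 42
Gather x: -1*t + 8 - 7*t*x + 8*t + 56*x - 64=7*t + x*(56 - 7*t) - 56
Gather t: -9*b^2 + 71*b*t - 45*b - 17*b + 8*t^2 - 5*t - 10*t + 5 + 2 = -9*b^2 - 62*b + 8*t^2 + t*(71*b - 15) + 7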